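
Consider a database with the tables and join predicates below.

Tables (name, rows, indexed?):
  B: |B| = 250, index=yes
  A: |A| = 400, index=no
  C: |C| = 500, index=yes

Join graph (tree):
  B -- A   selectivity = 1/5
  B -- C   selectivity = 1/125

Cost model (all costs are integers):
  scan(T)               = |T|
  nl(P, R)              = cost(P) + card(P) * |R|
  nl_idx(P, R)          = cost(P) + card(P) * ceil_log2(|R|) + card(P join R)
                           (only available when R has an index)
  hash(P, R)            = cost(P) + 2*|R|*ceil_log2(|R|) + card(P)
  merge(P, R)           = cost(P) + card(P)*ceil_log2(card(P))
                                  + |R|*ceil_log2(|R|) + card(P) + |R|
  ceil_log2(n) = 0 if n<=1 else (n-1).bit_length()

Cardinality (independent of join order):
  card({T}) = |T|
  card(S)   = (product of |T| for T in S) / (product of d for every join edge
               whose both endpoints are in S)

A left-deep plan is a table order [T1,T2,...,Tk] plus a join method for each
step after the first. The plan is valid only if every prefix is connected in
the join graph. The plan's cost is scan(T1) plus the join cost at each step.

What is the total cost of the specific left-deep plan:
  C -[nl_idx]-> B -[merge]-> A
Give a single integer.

step 1: scan C: cost=500, card=500
step 2: join B via nl_idx
    card(P join B) = 500*250/(125) = 1000
    cost = 500 + 500*8 + 1000 = 5500
step 3: join A via merge
    card(P join A) = 1000*400/(5) = 80000
    cost = 5500 + 1000*10 + 400*9 + 1000 + 400 = 20500

20500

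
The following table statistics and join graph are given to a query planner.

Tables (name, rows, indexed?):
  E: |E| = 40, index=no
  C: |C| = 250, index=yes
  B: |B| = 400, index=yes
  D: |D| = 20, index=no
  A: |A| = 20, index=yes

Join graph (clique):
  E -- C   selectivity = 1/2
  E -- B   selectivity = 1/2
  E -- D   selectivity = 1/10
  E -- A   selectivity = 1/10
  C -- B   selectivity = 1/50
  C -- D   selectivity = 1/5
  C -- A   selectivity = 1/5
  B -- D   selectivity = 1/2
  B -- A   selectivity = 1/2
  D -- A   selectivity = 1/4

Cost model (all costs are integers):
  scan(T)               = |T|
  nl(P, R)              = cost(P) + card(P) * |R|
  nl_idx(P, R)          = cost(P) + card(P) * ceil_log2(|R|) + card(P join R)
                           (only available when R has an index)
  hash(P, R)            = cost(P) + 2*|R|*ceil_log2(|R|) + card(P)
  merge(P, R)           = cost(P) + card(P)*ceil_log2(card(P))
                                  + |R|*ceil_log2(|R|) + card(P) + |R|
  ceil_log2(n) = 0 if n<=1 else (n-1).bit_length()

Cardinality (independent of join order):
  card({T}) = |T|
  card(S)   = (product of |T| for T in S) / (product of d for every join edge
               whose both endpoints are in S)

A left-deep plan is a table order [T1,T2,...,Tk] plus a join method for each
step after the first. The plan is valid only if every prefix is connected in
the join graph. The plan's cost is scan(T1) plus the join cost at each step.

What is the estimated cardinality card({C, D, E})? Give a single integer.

2000

Tables in S: C(250), D(20), E(40)
Edges inside S: E-C(d=2), E-D(d=10), C-D(d=5)
numerator = 250 * 20 * 40 = 200000
denominator = 2 * 10 * 5 = 100
card(S) = 200000 / 100 = 2000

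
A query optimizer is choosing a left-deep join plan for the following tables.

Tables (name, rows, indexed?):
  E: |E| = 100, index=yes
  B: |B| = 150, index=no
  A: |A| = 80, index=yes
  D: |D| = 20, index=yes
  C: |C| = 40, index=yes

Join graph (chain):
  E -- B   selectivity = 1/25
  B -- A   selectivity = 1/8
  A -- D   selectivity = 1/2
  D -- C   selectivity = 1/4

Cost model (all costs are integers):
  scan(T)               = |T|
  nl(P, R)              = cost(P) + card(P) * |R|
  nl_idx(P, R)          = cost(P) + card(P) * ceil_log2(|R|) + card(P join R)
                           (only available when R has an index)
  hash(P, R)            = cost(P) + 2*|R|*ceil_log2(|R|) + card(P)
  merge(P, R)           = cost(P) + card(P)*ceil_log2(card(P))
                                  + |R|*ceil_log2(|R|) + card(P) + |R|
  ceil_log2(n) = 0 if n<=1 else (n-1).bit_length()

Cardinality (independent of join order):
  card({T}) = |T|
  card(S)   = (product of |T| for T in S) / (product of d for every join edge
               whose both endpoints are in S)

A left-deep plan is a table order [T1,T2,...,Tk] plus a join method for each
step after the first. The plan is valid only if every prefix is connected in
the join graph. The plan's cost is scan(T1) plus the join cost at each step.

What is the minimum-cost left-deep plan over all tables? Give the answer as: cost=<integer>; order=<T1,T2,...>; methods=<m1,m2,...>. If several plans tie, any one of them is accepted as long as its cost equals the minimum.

Selinger DP (subsets sized 1..n):
  {E}: scan cost=100, card=100
  {B}: scan cost=150, card=150
  {A}: scan cost=80, card=80
  {D}: scan cost=20, card=20
  {C}: scan cost=40, card=40
  {BE}: card=600; try (E,hash)→1700, (E,nl_idx)→1800, (B,merge)→2250, (E,merge)→2300, (B,hash)→2600, (B,nl)→15100 …(+1); best=1700 via (E,hash)
  {AB}: card=1500; try (A,hash)→1420, (B,merge)→2070, (A,merge)→2140, (B,hash)→2560, (A,nl_idx)→2700, (B,nl)→12080 …(+1); best=1420 via (A,hash)
  {AD}: card=800; try (D,hash)→360, (A,merge)→780, (D,merge)→840, (A,nl_idx)→960, (A,hash)→1160, (D,nl_idx)→1280 …(+2); best=360 via (D,hash)
  {CD}: card=200; try (D,hash)→280, (C,nl_idx)→340, (C,merge)→420, (D,merge)→440, (D,nl_idx)→440, (C,hash)→520 …(+2); best=280 via (D,hash)
  {ABE}: card=6000; try (A,hash)→3420, (E,hash)→4320, (A,merge)→8940, (A,nl_idx)→11900, (E,nl_idx)→17920, (E,merge)→20220 …(+2); best=3420 via (A,hash)
  {ABD}: card=15000; try (D,hash)→3120, (B,hash)→3560, (B,merge)→10510, (D,merge)→19540, (D,nl_idx)→23920, (D,nl)→31420 …(+1); best=3120 via (D,hash)
  {ACD}: card=8000; try (A,hash)→1600, (C,hash)→1640, (A,merge)→2720, (C,merge)→9440, (A,nl_idx)→9680, (C,nl_idx)→13160 …(+2); best=1600 via (A,hash)
  {ABDE}: card=60000; try (D,hash)→9620, (E,hash)→19520, (D,merge)→87540, (D,nl_idx)→93420, (D,nl)→123420, (E,nl_idx)→168120 …(+2); best=9620 via (D,hash)
  {ABCD}: card=150000; try (B,hash)→12000, (C,hash)→18600, (B,merge)→114950, (C,merge)→228400, (C,nl_idx)→243120, (C,nl)→603120 …(+1); best=12000 via (B,hash)
  {ABCDE}: card=600000; try (C,hash)→70100, (E,hash)→163400, (C,nl_idx)→969620, (C,merge)→1029900, (E,nl_idx)→1662000, (C,nl)→2409620 …(+2); best=70100 via (C,hash)

cost=70100; order=B,E,A,D,C; methods=hash,hash,hash,hash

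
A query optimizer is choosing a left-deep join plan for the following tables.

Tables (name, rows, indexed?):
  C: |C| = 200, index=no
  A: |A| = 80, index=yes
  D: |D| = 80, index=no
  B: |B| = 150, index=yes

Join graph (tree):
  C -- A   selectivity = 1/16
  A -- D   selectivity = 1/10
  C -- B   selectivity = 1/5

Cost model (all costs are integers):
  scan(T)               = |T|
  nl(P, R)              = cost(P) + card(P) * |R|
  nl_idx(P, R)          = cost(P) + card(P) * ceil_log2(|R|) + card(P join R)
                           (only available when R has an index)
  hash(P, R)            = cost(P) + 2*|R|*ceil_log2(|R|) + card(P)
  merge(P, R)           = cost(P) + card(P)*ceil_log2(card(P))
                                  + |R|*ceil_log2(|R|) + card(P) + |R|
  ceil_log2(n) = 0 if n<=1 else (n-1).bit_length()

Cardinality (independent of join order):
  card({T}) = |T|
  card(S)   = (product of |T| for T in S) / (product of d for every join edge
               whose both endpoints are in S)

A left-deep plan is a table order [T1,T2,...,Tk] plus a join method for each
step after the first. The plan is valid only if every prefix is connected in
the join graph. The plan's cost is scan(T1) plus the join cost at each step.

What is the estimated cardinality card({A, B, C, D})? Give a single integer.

Tables in S: A(80), B(150), C(200), D(80)
Edges inside S: C-A(d=16), A-D(d=10), C-B(d=5)
numerator = 80 * 150 * 200 * 80 = 192000000
denominator = 16 * 10 * 5 = 800
card(S) = 192000000 / 800 = 240000

240000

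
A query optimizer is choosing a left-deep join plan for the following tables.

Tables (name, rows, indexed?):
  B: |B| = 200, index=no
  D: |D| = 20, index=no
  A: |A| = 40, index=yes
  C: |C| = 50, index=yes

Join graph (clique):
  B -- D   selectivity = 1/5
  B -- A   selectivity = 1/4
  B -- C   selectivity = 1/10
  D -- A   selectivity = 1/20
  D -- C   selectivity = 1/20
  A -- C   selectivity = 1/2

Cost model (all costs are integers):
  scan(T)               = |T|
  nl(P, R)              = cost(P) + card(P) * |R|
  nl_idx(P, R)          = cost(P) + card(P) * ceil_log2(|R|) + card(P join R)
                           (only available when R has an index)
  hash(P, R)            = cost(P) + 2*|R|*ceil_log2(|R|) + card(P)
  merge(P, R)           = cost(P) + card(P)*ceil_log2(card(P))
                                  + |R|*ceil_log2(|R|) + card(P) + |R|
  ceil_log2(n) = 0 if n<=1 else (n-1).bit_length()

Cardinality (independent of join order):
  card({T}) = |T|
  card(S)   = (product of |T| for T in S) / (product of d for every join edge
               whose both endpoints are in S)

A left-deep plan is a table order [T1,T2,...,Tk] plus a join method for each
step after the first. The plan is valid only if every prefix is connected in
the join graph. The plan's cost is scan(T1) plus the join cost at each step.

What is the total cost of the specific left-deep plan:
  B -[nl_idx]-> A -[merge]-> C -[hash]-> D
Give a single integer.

step 1: scan B: cost=200, card=200
step 2: join A via nl_idx
    card(P join A) = 200*40/(4) = 2000
    cost = 200 + 200*6 + 2000 = 3400
step 3: join C via merge
    card(P join C) = 2000*50/(10*2) = 5000
    cost = 3400 + 2000*11 + 50*6 + 2000 + 50 = 27750
step 4: join D via hash
    card(P join D) = 5000*20/(5*20*20) = 50
    cost = 27750 + 2*20*5 + 5000 = 32950

32950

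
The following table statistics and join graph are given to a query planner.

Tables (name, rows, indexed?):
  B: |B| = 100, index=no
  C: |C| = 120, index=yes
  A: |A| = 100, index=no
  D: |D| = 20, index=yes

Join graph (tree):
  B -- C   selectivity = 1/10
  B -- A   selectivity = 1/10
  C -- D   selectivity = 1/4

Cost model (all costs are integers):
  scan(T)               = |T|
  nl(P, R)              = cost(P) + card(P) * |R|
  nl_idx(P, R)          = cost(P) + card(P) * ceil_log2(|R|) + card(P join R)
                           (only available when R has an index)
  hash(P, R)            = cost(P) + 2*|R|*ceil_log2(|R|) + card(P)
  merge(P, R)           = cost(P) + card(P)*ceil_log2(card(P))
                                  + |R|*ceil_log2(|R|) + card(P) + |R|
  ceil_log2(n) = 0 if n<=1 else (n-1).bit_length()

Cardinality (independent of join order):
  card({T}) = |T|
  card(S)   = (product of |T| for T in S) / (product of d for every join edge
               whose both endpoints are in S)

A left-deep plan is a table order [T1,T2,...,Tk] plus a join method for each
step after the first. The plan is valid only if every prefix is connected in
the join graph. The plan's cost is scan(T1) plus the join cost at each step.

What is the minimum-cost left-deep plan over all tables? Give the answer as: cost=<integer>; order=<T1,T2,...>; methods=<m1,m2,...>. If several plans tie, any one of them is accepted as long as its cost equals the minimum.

cost=9840; order=C,D,B,A; methods=hash,hash,hash

Selinger DP (subsets sized 1..n):
  {B}: scan cost=100, card=100
  {C}: scan cost=120, card=120
  {A}: scan cost=100, card=100
  {D}: scan cost=20, card=20
  {BC}: card=1200; try (B,hash)→1640, (C,merge)→1860, (C,hash)→1880, (B,merge)→1880, (C,nl_idx)→2000, (C,nl)→12100 …(+1); best=1640 via (B,hash)
  {AB}: card=1000; try (B,hash)→1600, (A,hash)→1600, (B,merge)→1700, (A,merge)→1700, (B,nl)→10100, (A,nl)→10100; best=1600 via (B,hash)
  {CD}: card=600; try (D,hash)→440, (C,nl_idx)→760, (C,merge)→1100, (D,merge)→1200, (D,nl_idx)→1320, (C,hash)→1720 …(+2); best=440 via (D,hash)
  {ABC}: card=12000; try (A,hash)→4240, (C,hash)→4280, (C,merge)→13560, (A,merge)→16840, (C,nl_idx)→20600, (C,nl)→121600 …(+1); best=4240 via (A,hash)
  {BCD}: card=6000; try (B,hash)→2440, (D,hash)→3040, (B,merge)→7840, (D,nl_idx)→13640, (D,merge)→16160, (D,nl)→25640 …(+1); best=2440 via (B,hash)
  {ABCD}: card=60000; try (A,hash)→9840, (D,hash)→16440, (A,merge)→87240, (D,nl_idx)→124240, (D,merge)→184360, (D,nl)→244240 …(+1); best=9840 via (A,hash)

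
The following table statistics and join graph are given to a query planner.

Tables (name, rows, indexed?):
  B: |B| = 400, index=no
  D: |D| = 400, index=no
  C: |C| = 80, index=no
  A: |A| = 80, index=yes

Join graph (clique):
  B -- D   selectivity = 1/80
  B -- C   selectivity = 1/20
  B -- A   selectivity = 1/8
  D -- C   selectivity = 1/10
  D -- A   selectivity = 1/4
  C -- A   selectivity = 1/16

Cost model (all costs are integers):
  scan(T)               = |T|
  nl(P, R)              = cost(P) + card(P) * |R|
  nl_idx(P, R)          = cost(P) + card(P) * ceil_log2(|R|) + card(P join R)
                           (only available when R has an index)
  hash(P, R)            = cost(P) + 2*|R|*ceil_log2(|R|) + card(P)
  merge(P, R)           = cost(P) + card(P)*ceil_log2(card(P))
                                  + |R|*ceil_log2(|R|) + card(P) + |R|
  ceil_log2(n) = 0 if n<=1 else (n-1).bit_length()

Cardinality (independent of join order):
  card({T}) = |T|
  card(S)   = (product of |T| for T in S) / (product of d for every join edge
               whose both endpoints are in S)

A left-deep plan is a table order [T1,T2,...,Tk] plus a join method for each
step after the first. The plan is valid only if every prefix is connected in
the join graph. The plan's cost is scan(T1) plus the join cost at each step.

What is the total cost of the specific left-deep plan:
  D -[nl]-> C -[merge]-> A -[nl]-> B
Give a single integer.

1674640

step 1: scan D: cost=400, card=400
step 2: join C via nl
    card(P join C) = 400*80/(10) = 3200
    cost = 400 + 400*80 = 32400
step 3: join A via merge
    card(P join A) = 3200*80/(4*16) = 4000
    cost = 32400 + 3200*12 + 80*7 + 3200 + 80 = 74640
step 4: join B via nl
    card(P join B) = 4000*400/(80*20*8) = 125
    cost = 74640 + 4000*400 = 1674640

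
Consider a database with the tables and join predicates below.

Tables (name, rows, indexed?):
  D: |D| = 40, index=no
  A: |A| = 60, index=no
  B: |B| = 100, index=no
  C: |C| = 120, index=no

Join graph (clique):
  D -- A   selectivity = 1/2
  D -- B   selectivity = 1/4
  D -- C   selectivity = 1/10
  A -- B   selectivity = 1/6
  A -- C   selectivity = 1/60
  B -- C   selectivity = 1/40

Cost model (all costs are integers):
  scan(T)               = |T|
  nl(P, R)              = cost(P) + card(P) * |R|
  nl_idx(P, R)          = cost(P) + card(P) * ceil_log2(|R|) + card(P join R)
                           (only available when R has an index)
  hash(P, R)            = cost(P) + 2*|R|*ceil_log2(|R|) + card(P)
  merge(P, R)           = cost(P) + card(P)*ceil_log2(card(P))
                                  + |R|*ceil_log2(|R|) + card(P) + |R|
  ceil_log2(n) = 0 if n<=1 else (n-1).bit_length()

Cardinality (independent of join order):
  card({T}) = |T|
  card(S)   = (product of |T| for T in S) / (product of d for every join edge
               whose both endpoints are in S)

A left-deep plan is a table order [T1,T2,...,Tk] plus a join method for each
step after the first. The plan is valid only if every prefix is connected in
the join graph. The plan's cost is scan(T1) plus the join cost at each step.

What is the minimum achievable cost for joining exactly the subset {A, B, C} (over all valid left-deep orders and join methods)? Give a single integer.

2480

Selinger DP over subsets of {A,B,C}:
  {A}: scan cost=60, card=60
  {B}: scan cost=100, card=100
  {C}: scan cost=120, card=120
  {AB}: card=1000; try (A,hash)→920, (B,merge)→1280, (A,merge)→1320, (B,hash)→1520, (B,nl)→6060, (A,nl)→6100; best=920 via (A,hash)
  {AC}: card=120; try (A,hash)→960, (C,merge)→1440, (A,merge)→1500, (C,hash)→1800, (C,nl)→7260, (A,nl)→7320; best=960 via (A,hash)
  {BC}: card=300; try (B,hash)→1640, (C,merge)→1860, (C,hash)→1880, (B,merge)→1880, (C,nl)→12100, (B,nl)→12120; best=1640 via (B,hash)
  {ABC}: card=50; try (B,hash)→2480, (A,hash)→2660, (B,merge)→2720, (C,hash)→3600, (A,merge)→5060, (C,merge)→12880 …(+3); best=2480 via (B,hash)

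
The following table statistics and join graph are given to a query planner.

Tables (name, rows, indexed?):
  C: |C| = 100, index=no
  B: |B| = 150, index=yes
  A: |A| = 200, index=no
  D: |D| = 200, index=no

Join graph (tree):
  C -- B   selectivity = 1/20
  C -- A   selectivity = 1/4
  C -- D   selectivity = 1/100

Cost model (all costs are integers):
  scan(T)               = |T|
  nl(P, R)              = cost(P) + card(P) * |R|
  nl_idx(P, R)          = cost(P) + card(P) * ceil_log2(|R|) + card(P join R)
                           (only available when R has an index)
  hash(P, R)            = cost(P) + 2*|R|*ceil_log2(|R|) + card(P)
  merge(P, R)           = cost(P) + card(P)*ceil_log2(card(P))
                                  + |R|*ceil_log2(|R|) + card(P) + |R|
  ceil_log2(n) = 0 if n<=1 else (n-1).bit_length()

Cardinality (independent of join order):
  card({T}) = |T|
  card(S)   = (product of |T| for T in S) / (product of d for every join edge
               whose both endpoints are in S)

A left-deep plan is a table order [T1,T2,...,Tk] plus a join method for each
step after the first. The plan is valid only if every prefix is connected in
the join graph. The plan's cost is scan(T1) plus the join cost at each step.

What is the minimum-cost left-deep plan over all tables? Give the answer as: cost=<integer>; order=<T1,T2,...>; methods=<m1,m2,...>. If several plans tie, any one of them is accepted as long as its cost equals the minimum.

Selinger DP (subsets sized 1..n):
  {C}: scan cost=100, card=100
  {B}: scan cost=150, card=150
  {A}: scan cost=200, card=200
  {D}: scan cost=200, card=200
  {BC}: card=750; try (B,nl_idx)→1650, (C,hash)→1700, (B,merge)→2250, (C,merge)→2300, (B,hash)→2600, (B,nl)→15100 …(+1); best=1650 via (B,nl_idx)
  {AC}: card=5000; try (C,hash)→1800, (A,merge)→2700, (C,merge)→2800, (A,hash)→3400, (A,nl)→20100, (C,nl)→20200; best=1800 via (C,hash)
  {CD}: card=200; try (C,hash)→1800, (D,merge)→2700, (C,merge)→2800, (D,hash)→3400, (D,nl)→20100, (C,nl)→20200; best=1800 via (C,hash)
  {ABC}: card=37500; try (A,hash)→5600, (B,hash)→9200, (A,merge)→11700, (B,merge)→73150, (B,nl_idx)→79300, (A,nl)→151650 …(+1); best=5600 via (A,hash)
  {BCD}: card=1500; try (B,hash)→4400, (B,nl_idx)→4900, (B,merge)→4950, (D,hash)→5600, (D,merge)→11700, (B,nl)→31800 …(+1); best=4400 via (B,hash)
  {ACD}: card=10000; try (A,hash)→5200, (A,merge)→5400, (D,hash)→10000, (A,nl)→41800, (D,merge)→73600, (D,nl)→1001800; best=5200 via (A,hash)
  {ABCD}: card=75000; try (A,hash)→9100, (B,hash)→17600, (A,merge)→24200, (D,hash)→46300, (B,merge)→156550, (B,nl_idx)→160200 …(+4); best=9100 via (A,hash)

cost=9100; order=D,C,B,A; methods=hash,hash,hash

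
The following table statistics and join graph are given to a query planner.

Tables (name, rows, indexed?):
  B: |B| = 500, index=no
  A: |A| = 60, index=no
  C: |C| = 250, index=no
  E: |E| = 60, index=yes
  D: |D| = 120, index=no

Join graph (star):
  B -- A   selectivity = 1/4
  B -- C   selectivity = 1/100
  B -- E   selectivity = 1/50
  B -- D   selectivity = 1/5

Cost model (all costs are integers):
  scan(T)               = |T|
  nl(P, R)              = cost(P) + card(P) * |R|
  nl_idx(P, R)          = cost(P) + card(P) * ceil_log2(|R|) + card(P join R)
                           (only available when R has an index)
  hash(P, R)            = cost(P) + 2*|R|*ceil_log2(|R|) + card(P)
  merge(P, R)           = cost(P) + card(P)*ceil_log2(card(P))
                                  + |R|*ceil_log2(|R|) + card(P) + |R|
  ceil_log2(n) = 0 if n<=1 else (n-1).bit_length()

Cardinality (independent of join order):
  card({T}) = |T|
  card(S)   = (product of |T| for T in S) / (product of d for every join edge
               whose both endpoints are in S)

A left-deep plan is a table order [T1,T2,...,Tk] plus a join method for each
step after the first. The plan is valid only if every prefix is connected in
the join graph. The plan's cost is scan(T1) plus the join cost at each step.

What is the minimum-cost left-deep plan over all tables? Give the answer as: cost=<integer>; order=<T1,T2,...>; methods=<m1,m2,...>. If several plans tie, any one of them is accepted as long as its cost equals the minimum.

Selinger DP (subsets sized 1..n):
  {B}: scan cost=500, card=500
  {A}: scan cost=60, card=60
  {C}: scan cost=250, card=250
  {E}: scan cost=60, card=60
  {D}: scan cost=120, card=120
  {AB}: card=7500; try (A,hash)→1720, (B,merge)→5480, (A,merge)→5920, (B,hash)→9120, (B,nl)→30060, (A,nl)→30500; best=1720 via (A,hash)
  {BC}: card=1250; try (C,hash)→5000, (B,merge)→7500, (C,merge)→7750, (B,hash)→9500, (B,nl)→125250, (C,nl)→125500; best=5000 via (C,hash)
  {BE}: card=600; try (E,hash)→1720, (E,nl_idx)→4100, (B,merge)→5480, (E,merge)→5920, (B,hash)→9120, (B,nl)→30060 …(+1); best=1720 via (E,hash)
  {BD}: card=12000; try (D,hash)→2680, (B,merge)→6080, (D,merge)→6460, (B,hash)→9240, (B,nl)→60120, (D,nl)→60500; best=2680 via (D,hash)
  {ABC}: card=18750; try (A,hash)→6970, (C,hash)→13220, (A,merge)→20420, (A,nl)→80000, (C,merge)→108970, (C,nl)→1876720; best=6970 via (A,hash)
  {ABE}: card=9000; try (A,hash)→3040, (A,merge)→8740, (E,hash)→9940, (A,nl)→37720, (E,nl_idx)→55720, (E,merge)→107140 …(+1); best=3040 via (A,hash)
  {ABD}: card=180000; try (D,hash)→10900, (A,hash)→15400, (D,merge)→107680, (A,merge)→183100, (A,nl)→722680, (D,nl)→901720; best=10900 via (D,hash)
  {BCE}: card=1500; try (C,hash)→6320, (E,hash)→6970, (C,merge)→10570, (E,nl_idx)→14000, (E,merge)→20420, (E,nl)→80000 …(+1); best=6320 via (C,hash)
  {BCD}: card=30000; try (D,hash)→7930, (C,hash)→18680, (D,merge)→20960, (D,nl)→155000, (C,merge)→184930, (C,nl)→3002680; best=7930 via (D,hash)
  {BDE}: card=14400; try (D,hash)→4000, (D,merge)→9280, (E,hash)→15400, (D,nl)→73720, (E,nl_idx)→89080, (E,merge)→183100 …(+1); best=4000 via (D,hash)
  {ABCE}: card=22500; try (A,hash)→8540, (C,hash)→16040, (A,merge)→24740, (E,hash)→26440, (A,nl)→96320, (C,merge)→140290 …(+4); best=8540 via (A,hash)
  {ABCD}: card=450000; try (D,hash)→27400, (A,hash)→38650, (C,hash)→194900, (D,merge)→307930, (A,merge)→488350, (A,nl)→1807930 …(+3); best=27400 via (D,hash)
  {ABDE}: card=216000; try (D,hash)→13720, (A,hash)→19120, (D,merge)→139000, (E,hash)→191620, (A,merge)→220420, (A,nl)→868000 …(+4); best=13720 via (D,hash)
  {BCDE}: card=36000; try (D,hash)→9500, (C,hash)→22400, (D,merge)→25280, (E,hash)→38650, (D,nl)→186320, (C,merge)→222250 …(+4); best=9500 via (D,hash)
  {ABCDE}: card=540000; try (D,hash)→32720, (A,hash)→46220, (C,hash)→233720, (D,merge)→369500, (E,hash)→478120, (A,merge)→621920 …(+7); best=32720 via (D,hash)

cost=32720; order=B,E,C,A,D; methods=hash,hash,hash,hash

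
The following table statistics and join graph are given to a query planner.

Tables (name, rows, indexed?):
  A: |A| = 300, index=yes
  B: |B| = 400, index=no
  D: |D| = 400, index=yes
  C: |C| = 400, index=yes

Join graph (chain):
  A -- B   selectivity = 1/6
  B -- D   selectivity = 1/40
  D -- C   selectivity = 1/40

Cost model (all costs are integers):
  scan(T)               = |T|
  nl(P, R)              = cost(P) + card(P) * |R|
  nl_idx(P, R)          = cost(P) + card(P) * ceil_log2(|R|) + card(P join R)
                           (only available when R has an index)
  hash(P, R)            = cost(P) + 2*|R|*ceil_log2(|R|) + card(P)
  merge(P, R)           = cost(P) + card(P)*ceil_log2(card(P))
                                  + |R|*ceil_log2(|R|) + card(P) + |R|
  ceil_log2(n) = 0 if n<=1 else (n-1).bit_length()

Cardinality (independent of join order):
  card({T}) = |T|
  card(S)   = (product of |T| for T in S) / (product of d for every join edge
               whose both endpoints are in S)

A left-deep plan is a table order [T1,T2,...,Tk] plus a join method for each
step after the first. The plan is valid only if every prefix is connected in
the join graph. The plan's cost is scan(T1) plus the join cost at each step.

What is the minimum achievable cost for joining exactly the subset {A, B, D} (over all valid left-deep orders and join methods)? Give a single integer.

17400

Selinger DP over subsets of {A,B,D}:
  {A}: scan cost=300, card=300
  {B}: scan cost=400, card=400
  {D}: scan cost=400, card=400
  {AB}: card=20000; try (A,hash)→6200, (B,merge)→7300, (A,merge)→7400, (B,hash)→7800, (A,nl_idx)→24000, (B,nl)→120300 …(+1); best=6200 via (A,hash)
  {BD}: card=4000; try (D,hash)→8000, (D,nl_idx)→8000, (B,hash)→8000, (D,merge)→8400, (B,merge)→8400, (D,nl)→160400 …(+1); best=8000 via (D,hash)
  {ABD}: card=200000; try (A,hash)→17400, (D,hash)→33400, (A,merge)→63000, (A,nl_idx)→244000, (D,merge)→330200, (D,nl_idx)→386200 …(+2); best=17400 via (A,hash)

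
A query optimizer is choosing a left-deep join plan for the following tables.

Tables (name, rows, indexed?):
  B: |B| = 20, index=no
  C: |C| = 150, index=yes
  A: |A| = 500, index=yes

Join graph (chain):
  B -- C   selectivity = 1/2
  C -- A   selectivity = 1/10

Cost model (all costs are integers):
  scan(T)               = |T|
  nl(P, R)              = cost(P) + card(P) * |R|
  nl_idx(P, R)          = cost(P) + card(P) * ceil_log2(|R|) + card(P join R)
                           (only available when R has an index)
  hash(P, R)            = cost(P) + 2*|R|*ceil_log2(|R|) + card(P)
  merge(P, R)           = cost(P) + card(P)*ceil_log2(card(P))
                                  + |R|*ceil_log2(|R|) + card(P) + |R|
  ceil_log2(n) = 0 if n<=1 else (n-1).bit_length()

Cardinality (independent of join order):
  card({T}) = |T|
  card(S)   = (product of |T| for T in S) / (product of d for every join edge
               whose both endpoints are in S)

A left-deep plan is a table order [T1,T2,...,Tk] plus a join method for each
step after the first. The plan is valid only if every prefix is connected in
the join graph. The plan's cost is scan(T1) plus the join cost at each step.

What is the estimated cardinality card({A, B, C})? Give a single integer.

75000

Tables in S: A(500), B(20), C(150)
Edges inside S: B-C(d=2), C-A(d=10)
numerator = 500 * 20 * 150 = 1500000
denominator = 2 * 10 = 20
card(S) = 1500000 / 20 = 75000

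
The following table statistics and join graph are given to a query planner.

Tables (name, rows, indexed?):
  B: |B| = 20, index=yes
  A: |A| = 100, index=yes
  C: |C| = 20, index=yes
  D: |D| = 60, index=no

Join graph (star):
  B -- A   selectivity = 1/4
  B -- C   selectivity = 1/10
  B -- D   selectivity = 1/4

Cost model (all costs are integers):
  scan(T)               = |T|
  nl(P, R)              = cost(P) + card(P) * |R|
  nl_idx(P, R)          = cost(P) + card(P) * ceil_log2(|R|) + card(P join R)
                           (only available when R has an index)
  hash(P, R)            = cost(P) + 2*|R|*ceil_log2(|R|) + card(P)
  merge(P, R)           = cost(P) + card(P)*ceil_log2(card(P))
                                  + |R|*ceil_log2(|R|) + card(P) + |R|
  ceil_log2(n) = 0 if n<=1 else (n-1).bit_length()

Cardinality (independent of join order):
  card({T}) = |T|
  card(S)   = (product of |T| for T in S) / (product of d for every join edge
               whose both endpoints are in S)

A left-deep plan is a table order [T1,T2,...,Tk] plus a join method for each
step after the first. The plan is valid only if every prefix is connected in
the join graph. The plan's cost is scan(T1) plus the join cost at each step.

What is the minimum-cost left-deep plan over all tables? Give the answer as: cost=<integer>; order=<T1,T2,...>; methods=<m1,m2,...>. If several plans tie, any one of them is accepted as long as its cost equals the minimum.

cost=2820; order=A,B,C,D; methods=hash,hash,hash

Selinger DP (subsets sized 1..n):
  {B}: scan cost=20, card=20
  {A}: scan cost=100, card=100
  {C}: scan cost=20, card=20
  {D}: scan cost=60, card=60
  {AB}: card=500; try (B,hash)→400, (A,nl_idx)→660, (A,merge)→940, (B,merge)→1020, (B,nl_idx)→1100, (A,hash)→1440 …(+2); best=400 via (B,hash)
  {BC}: card=40; try (C,nl_idx)→160, (B,nl_idx)→160, (C,hash)→240, (B,hash)→240, (C,merge)→260, (B,merge)→260 …(+2); best=160 via (C,nl_idx)
  {BD}: card=300; try (B,hash)→320, (D,merge)→560, (B,merge)→600, (B,nl_idx)→660, (D,hash)→760, (D,nl)→1220 …(+1); best=320 via (B,hash)
  {ABC}: card=1000; try (C,hash)→1100, (A,merge)→1240, (A,nl_idx)→1440, (A,hash)→1600, (C,nl_idx)→3900, (A,nl)→4160 …(+2); best=1100 via (C,hash)
  {ABD}: card=7500; try (D,hash)→1620, (A,hash)→2020, (A,merge)→4120, (D,merge)→5820, (A,nl_idx)→9920, (A,nl)→30320 …(+1); best=1620 via (D,hash)
  {BCD}: card=600; try (C,hash)→820, (D,merge)→860, (D,hash)→920, (C,nl_idx)→2420, (D,nl)→2560, (C,merge)→3440 …(+1); best=820 via (C,hash)
  {ABCD}: card=15000; try (D,hash)→2820, (A,hash)→2820, (A,merge)→8220, (C,hash)→9320, (D,merge)→12520, (A,nl_idx)→20020 …(+5); best=2820 via (D,hash)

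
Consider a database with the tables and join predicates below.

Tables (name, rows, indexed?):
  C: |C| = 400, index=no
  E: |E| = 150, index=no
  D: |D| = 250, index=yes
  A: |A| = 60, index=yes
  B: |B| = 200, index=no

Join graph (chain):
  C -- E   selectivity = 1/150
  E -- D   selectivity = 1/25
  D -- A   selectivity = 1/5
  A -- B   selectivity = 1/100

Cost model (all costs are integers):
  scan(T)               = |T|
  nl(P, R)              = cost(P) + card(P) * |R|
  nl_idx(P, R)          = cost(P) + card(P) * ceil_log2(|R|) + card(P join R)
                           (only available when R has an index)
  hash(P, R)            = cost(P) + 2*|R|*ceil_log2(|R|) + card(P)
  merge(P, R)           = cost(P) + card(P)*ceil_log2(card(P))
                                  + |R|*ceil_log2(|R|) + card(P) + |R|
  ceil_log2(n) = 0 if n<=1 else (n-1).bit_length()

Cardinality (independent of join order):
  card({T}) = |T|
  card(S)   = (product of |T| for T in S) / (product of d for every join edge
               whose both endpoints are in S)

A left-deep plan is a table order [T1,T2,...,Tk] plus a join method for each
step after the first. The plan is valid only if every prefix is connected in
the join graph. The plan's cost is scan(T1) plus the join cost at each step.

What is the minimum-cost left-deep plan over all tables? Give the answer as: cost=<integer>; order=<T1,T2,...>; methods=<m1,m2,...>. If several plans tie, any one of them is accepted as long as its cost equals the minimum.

cost=55930; order=B,A,D,E,C; methods=hash,merge,hash,hash

Selinger DP (subsets sized 1..n):
  {C}: scan cost=400, card=400
  {E}: scan cost=150, card=150
  {D}: scan cost=250, card=250
  {A}: scan cost=60, card=60
  {B}: scan cost=200, card=200
  {CE}: card=400; try (E,hash)→3200, (C,merge)→5500, (E,merge)→5750, (C,hash)→7500, (C,nl)→60150, (E,nl)→60400; best=3200 via (E,hash)
  {DE}: card=1500; try (D,nl_idx)→2850, (E,hash)→2900, (D,merge)→3750, (E,merge)→3850, (D,hash)→4300, (D,nl)→37650 …(+1); best=2850 via (D,nl_idx)
  {AD}: card=3000; try (A,hash)→1220, (D,merge)→2730, (A,merge)→2920, (D,nl_idx)→3540, (D,hash)→4120, (A,nl_idx)→4750 …(+2); best=1220 via (A,hash)
  {AB}: card=120; try (A,hash)→1120, (A,nl_idx)→1520, (B,merge)→2280, (A,merge)→2420, (B,hash)→3320, (B,nl)→12060 …(+1); best=1120 via (A,hash)
  {CDE}: card=4000; try (D,hash)→7600, (D,merge)→9450, (D,nl_idx)→10400, (C,hash)→11550, (C,merge)→24850, (D,nl)→103200 …(+1); best=7600 via (D,hash)
  {ADE}: card=18000; try (A,hash)→5070, (E,hash)→6620, (A,merge)→21270, (A,nl_idx)→29850, (E,merge)→41570, (A,nl)→92850 …(+1); best=5070 via (A,hash)
  {ABD}: card=6000; try (D,merge)→4330, (D,hash)→5240, (B,hash)→7420, (D,nl_idx)→8080, (D,nl)→31120, (B,merge)→42020 …(+1); best=4330 via (D,merge)
  {ACDE}: card=48000; try (A,hash)→12320, (C,hash)→30270, (A,merge)→60020, (A,nl_idx)→79600, (A,nl)→247600, (C,merge)→297070 …(+1); best=12320 via (A,hash)
  {ABDE}: card=36000; try (E,hash)→12730, (B,hash)→26270, (E,merge)→89680, (B,merge)→294870, (E,nl)→904330, (B,nl)→3605070; best=12730 via (E,hash)
  {ABCDE}: card=96000; try (C,hash)→55930, (B,hash)→63520, (C,merge)→628730, (B,merge)→830120, (B,nl)→9612320, (C,nl)→14412730; best=55930 via (C,hash)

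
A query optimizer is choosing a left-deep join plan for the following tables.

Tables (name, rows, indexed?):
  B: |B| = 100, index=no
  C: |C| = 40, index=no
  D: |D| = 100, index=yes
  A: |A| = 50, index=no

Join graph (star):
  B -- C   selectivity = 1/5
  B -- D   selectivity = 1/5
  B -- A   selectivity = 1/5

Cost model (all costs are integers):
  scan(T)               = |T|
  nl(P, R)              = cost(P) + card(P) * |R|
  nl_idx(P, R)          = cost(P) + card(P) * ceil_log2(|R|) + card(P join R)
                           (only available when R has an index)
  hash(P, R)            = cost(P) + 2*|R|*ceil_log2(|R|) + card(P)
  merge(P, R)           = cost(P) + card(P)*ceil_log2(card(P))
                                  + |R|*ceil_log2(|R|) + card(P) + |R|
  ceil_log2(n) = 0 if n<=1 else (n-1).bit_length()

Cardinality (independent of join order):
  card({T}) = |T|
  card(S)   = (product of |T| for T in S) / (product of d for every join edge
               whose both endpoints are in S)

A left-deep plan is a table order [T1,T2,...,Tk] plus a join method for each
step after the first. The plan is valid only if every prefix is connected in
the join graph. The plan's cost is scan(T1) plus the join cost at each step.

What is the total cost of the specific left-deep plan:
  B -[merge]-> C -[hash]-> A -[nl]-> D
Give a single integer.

step 1: scan B: cost=100, card=100
step 2: join C via merge
    card(P join C) = 100*40/(5) = 800
    cost = 100 + 100*7 + 40*6 + 100 + 40 = 1180
step 3: join A via hash
    card(P join A) = 800*50/(5) = 8000
    cost = 1180 + 2*50*6 + 800 = 2580
step 4: join D via nl
    card(P join D) = 8000*100/(5) = 160000
    cost = 2580 + 8000*100 = 802580

802580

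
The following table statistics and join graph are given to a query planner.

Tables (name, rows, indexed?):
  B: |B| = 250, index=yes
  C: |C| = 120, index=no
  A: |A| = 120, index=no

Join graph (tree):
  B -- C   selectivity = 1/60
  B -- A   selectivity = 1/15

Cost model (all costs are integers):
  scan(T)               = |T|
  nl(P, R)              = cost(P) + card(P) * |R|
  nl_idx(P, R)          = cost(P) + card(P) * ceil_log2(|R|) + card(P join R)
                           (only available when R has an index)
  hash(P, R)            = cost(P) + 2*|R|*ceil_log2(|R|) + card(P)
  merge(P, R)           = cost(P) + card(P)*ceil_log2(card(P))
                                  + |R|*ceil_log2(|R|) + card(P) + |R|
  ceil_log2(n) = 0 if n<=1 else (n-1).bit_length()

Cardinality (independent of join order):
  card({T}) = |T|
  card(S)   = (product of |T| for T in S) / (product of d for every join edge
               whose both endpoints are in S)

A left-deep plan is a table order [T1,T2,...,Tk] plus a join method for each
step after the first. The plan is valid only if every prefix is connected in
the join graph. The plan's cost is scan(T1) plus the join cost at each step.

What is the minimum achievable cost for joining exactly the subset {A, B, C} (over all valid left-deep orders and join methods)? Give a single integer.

3760

Selinger DP over subsets of {A,B,C}:
  {B}: scan cost=250, card=250
  {C}: scan cost=120, card=120
  {A}: scan cost=120, card=120
  {BC}: card=500; try (B,nl_idx)→1580, (C,hash)→2180, (B,merge)→3330, (C,merge)→3460, (B,hash)→4240, (B,nl)→30120 …(+1); best=1580 via (B,nl_idx)
  {AB}: card=2000; try (A,hash)→2180, (B,nl_idx)→3080, (B,merge)→3330, (A,merge)→3460, (B,hash)→4240, (B,nl)→30120 …(+1); best=2180 via (A,hash)
  {ABC}: card=4000; try (A,hash)→3760, (C,hash)→5860, (A,merge)→7540, (C,merge)→27140, (A,nl)→61580, (C,nl)→242180; best=3760 via (A,hash)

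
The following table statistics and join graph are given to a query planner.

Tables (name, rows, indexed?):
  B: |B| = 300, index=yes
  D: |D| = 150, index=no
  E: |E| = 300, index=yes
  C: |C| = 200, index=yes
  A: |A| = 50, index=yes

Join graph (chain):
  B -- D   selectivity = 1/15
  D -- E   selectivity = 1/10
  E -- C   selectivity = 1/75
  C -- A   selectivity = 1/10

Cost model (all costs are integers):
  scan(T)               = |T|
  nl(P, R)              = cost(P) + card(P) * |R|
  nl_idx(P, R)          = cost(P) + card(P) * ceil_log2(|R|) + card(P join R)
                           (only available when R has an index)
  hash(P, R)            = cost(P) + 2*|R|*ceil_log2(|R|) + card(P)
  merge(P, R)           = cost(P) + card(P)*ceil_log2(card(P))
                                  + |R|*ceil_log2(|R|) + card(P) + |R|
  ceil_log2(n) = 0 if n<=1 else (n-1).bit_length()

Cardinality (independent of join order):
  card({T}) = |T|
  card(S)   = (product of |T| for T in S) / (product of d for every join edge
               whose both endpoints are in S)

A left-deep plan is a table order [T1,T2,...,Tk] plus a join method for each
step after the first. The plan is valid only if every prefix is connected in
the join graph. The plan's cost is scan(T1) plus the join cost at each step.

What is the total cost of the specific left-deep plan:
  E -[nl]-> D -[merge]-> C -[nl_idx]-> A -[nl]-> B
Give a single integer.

18242100

step 1: scan E: cost=300, card=300
step 2: join D via nl
    card(P join D) = 300*150/(10) = 4500
    cost = 300 + 300*150 = 45300
step 3: join C via merge
    card(P join C) = 4500*200/(75) = 12000
    cost = 45300 + 4500*13 + 200*8 + 4500 + 200 = 110100
step 4: join A via nl_idx
    card(P join A) = 12000*50/(10) = 60000
    cost = 110100 + 12000*6 + 60000 = 242100
step 5: join B via nl
    card(P join B) = 60000*300/(15) = 1200000
    cost = 242100 + 60000*300 = 18242100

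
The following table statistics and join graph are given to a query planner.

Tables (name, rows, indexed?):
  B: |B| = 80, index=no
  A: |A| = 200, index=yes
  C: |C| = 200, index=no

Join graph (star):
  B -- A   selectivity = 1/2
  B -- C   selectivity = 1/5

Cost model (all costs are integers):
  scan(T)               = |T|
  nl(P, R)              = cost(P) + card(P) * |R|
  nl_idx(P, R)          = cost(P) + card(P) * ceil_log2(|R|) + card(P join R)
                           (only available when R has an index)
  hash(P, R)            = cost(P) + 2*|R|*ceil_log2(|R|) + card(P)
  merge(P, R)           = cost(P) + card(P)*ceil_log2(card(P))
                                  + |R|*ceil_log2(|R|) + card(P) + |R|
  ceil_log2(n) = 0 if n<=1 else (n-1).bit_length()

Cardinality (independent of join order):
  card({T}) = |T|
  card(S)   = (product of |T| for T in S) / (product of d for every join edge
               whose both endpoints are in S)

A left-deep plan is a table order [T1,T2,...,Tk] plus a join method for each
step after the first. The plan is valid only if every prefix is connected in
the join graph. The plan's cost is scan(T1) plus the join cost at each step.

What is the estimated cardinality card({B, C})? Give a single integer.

3200

Tables in S: B(80), C(200)
Edges inside S: B-C(d=5)
numerator = 80 * 200 = 16000
denominator = 5 = 5
card(S) = 16000 / 5 = 3200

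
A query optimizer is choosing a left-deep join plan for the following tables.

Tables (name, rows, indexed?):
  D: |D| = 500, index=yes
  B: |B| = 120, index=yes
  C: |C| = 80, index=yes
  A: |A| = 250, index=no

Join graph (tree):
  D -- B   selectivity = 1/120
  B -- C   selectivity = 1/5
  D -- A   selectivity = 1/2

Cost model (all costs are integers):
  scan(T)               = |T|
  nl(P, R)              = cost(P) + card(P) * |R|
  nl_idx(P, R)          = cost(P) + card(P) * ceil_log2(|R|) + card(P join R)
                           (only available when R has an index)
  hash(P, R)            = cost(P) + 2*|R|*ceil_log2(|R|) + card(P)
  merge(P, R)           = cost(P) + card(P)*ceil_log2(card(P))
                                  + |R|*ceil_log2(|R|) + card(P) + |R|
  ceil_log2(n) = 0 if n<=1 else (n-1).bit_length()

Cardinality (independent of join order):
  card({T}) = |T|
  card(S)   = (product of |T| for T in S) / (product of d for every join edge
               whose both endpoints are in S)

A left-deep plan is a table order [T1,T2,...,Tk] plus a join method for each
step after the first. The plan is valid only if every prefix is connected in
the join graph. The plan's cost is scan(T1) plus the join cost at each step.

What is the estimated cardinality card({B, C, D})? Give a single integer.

8000

Tables in S: B(120), C(80), D(500)
Edges inside S: D-B(d=120), B-C(d=5)
numerator = 120 * 80 * 500 = 4800000
denominator = 120 * 5 = 600
card(S) = 4800000 / 600 = 8000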